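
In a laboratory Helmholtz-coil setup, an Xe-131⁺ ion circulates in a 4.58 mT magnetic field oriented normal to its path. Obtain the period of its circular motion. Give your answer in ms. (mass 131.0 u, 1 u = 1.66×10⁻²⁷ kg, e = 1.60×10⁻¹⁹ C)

T ≈ 1.86 ms

The cyclotron period is independent of speed: T = 2πm/(qB).
T = 2π(2.17×10^-25) / [(1×1.60×10^-19)(4.58×10^-3)] = 1.86×10^-3 s.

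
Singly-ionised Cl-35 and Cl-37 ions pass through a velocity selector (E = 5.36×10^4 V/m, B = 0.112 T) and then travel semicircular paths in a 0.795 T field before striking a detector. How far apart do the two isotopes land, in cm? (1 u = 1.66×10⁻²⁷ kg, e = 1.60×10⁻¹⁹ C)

Both emerge at v = E/B₁ = 4.79×10^5 m/s.
r = mv/(qB₂), so r₁ = 0.2186 m and r₂ = 0.2311 m, giving Δr = 0.0125 m.
After a semicircle each ion lands a diameter 2r from the entry slit, so the separation is 2Δr = 0.0250 m.

Δd ≈ 2.50 cm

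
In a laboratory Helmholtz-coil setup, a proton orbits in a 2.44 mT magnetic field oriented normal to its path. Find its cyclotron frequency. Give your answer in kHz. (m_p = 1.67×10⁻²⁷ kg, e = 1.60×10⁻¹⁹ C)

f = qB/(2πm) = (1×1.60×10^-19)(2.44×10^-3) / [2π(1.67×10^-27)] = 3.72×10^4 Hz.

f ≈ 37.2 kHz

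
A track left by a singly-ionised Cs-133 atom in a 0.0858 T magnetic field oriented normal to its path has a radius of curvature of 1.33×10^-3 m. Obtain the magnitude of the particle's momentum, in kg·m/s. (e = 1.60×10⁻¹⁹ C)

Since qvB = mv²/r, the momentum p = mv = qBr.
p = (1×1.60×10^-19)(0.0858)(1.33×10^-3) = 1.83×10^-23 kg·m/s.

p ≈ 1.83×10^-23 kg·m/s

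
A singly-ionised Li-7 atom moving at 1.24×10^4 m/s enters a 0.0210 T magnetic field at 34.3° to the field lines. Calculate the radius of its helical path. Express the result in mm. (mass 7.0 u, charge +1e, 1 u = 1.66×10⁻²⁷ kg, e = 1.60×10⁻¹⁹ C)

r ≈ 24.2 mm

Only the perpendicular component v⊥ = v sin34.3° = 6990 m/s is bent by the field.
r = m v⊥ /(qB) = (1.16×10^-26)(6990) / [(1×1.60×10^-19)(0.0210)] = 0.0242 m.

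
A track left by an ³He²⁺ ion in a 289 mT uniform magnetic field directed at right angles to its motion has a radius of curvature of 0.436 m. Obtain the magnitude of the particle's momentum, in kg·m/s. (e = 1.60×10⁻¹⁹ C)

Since qvB = mv²/r, the momentum p = mv = qBr.
p = (2×1.60×10^-19)(0.289)(0.436) = 4.03×10^-20 kg·m/s.

p ≈ 4.03×10^-20 kg·m/s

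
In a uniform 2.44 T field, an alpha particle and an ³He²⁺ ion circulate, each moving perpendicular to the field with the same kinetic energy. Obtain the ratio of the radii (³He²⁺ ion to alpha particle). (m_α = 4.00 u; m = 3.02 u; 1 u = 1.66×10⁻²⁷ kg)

ratio ≈ 0.869

r = √(2mK)/(qB) ⇒ at equal K, r ∝ √m/q.
r_{³He²⁺ ion}/r_{alpha particle} = 0.869.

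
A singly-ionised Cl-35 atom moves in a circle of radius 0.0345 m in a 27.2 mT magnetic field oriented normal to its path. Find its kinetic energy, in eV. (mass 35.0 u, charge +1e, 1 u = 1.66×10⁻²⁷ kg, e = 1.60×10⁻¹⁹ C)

K ≈ 1.21 eV

v = qBr/m = (1×1.60×10^-19)(0.0272)(0.0345) / (5.81×10^-26) = 2580 m/s.
K = ½mv² = 0.5·(5.81×10^-26)·(2580)² = 1.94×10^-19 J = 1.21 eV.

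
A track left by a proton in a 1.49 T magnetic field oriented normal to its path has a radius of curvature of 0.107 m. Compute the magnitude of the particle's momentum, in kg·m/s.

p ≈ 2.55×10^-20 kg·m/s

Since qvB = mv²/r, the momentum p = mv = qBr.
p = (1×1.60×10^-19)(1.49)(0.107) = 2.55×10^-20 kg·m/s.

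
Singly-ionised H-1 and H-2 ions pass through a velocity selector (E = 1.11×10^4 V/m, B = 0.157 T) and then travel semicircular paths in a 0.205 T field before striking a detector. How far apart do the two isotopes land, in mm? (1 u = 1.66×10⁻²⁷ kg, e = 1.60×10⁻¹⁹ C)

Δd ≈ 7.16 mm

Both emerge at v = E/B₁ = 7.07×10^4 m/s.
r = mv/(qB₂), so r₁ = 3.58×10^-3 m and r₂ = 7.16×10^-3 m, giving Δr = 3.58×10^-3 m.
After a semicircle each ion lands a diameter 2r from the entry slit, so the separation is 2Δr = 7.16×10^-3 m.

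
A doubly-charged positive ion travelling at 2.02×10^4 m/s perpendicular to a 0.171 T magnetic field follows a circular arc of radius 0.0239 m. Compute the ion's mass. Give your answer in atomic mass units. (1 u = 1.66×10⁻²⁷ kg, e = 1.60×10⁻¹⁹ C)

m ≈ 39.0 u

qvB = mv²/r ⇒ m = qBr/v.
m = (2×1.60×10^-19)(0.171)(0.0239) / (2.02×10^4) = 6.47×10^-26 kg = 39.0 u.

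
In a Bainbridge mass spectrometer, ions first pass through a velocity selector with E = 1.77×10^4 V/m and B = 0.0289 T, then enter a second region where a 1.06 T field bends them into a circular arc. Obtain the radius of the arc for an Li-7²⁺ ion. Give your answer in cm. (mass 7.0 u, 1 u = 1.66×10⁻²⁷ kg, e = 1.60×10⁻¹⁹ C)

r ≈ 2.10 cm

The selector passes v = E/B = 1.77×10^4/0.0289 = 6.12×10^5 m/s.
In the deflection region, r = mv/(qB₂) = (1.16×10^-26)(6.12×10^5) / [(2×1.60×10^-19)(1.06)] = 0.0210 m.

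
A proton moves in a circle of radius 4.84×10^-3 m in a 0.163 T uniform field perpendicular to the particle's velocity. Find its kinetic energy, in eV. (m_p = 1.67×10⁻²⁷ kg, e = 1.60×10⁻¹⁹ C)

K ≈ 29.8 eV

v = qBr/m = (1×1.60×10^-19)(0.163)(4.84×10^-3) / (1.67×10^-27) = 7.56×10^4 m/s.
K = ½mv² = 0.5·(1.67×10^-27)·(7.56×10^4)² = 4.77×10^-18 J = 29.8 eV.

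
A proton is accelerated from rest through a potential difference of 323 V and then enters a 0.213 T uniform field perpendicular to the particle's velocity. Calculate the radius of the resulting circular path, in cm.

r ≈ 1.22 cm

The kinetic energy gained is K = qV = (1×1.60×10^-19)(323) = 5.17×10^-17 J.
v = √(2K/m) = 2.49×10^5 m/s.
r = mv/(qB) = (1.67×10^-27)(2.49×10^5) / [(1×1.60×10^-19)(0.213)] = 0.0122 m.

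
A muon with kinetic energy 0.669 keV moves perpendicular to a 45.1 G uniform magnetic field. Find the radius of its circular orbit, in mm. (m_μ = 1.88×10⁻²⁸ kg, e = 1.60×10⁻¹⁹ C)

r ≈ 278 mm

Convert the energy: K = 0.669 keV = 1.07×10^-16 J.
v = √(2K/m) = √(2·1.07×10^-16/1.88×10^-28) = 1.07×10^6 m/s.
r = mv/(qB) = (1.88×10^-28)(1.07×10^6) / [(1×1.60×10^-19)(4.51×10^-3)] = 0.278 m.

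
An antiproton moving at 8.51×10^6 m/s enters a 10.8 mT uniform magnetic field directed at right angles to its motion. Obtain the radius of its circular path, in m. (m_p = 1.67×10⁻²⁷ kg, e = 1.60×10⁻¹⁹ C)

The magnetic force provides the centripetal force: qvB = mv²/r, so r = mv/(qB).
r = (1.67×10^-27 kg)(8.51×10^6 m/s) / [(1×1.60×10^-19 C)(0.0108 T)] = 8.22 m.

r ≈ 8.22 m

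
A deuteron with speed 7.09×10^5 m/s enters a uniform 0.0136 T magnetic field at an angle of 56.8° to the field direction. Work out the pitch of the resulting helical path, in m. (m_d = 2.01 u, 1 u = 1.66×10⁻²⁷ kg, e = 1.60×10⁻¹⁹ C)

The velocity component along B is v∥ = v cos56.8° = 3.88×10^5 m/s.
The cyclotron period T = 2πm/(qB) = 9.63×10^-6 s is set by m, q, B alone.
Pitch = v∥·T = (3.88×10^5)(9.63×10^-6) = 3.74 m.

pitch ≈ 3.74 m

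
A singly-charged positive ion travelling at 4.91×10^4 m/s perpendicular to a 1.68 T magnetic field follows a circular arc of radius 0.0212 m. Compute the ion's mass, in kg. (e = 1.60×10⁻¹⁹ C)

qvB = mv²/r ⇒ m = qBr/v.
m = (1×1.60×10^-19)(1.68)(0.0212) / (4.91×10^4) = 1.16×10^-25 kg.

m ≈ 1.16×10^-25 kg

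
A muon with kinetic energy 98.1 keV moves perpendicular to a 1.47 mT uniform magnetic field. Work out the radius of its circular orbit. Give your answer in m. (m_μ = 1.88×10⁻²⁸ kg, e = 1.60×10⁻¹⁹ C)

r ≈ 10.3 m

Convert the energy: K = 98.1 keV = 1.57×10^-14 J.
v = √(2K/m) = √(2·1.57×10^-14/1.88×10^-28) = 1.29×10^7 m/s.
r = mv/(qB) = (1.88×10^-28)(1.29×10^7) / [(1×1.60×10^-19)(1.47×10^-3)] = 10.3 m.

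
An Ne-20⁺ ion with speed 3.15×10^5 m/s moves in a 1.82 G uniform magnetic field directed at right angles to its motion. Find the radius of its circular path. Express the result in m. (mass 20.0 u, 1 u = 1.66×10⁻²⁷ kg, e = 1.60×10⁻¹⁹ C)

r ≈ 359 m

The magnetic force provides the centripetal force: qvB = mv²/r, so r = mv/(qB).
r = (3.32×10^-26 kg)(3.15×10^5 m/s) / [(1×1.60×10^-19 C)(1.82×10^-4 T)] = 359 m.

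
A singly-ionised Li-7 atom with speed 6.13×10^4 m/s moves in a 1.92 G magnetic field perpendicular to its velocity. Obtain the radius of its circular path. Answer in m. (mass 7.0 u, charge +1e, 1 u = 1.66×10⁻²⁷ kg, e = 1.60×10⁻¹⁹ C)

r ≈ 23.2 m

The magnetic force provides the centripetal force: qvB = mv²/r, so r = mv/(qB).
r = (1.16×10^-26 kg)(6.13×10^4 m/s) / [(1×1.60×10^-19 C)(1.92×10^-4 T)] = 23.2 m.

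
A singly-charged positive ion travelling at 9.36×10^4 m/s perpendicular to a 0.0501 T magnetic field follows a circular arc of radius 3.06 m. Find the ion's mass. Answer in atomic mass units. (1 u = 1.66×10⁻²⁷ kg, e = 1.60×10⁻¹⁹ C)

qvB = mv²/r ⇒ m = qBr/v.
m = (1×1.60×10^-19)(0.0501)(3.06) / (9.36×10^4) = 2.62×10^-25 kg = 158 u.

m ≈ 158 u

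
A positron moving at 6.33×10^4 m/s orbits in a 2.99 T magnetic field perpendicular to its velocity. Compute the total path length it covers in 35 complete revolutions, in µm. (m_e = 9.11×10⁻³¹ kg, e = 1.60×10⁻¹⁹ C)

L ≈ 26.5 µm

r = mv/(qB) = 1.21×10^-7 m, so one revolution covers 2πr = 7.57×10^-7 m.
In 35 revolutions: L = 35·2πr = 2.65×10^-5 m.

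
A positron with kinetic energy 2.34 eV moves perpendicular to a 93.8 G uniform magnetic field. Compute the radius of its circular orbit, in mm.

Convert the energy: K = 2.34 eV = 3.74×10^-19 J.
v = √(2K/m) = √(2·3.74×10^-19/9.11×10^-31) = 9.07×10^5 m/s.
r = mv/(qB) = (9.11×10^-31)(9.07×10^5) / [(1×1.60×10^-19)(9.38×10^-3)] = 5.50×10^-4 m.

r ≈ 0.550 mm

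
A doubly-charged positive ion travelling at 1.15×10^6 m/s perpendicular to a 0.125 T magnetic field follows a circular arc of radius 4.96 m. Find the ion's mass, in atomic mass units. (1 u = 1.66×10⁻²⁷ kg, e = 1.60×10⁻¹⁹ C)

m ≈ 104 u

qvB = mv²/r ⇒ m = qBr/v.
m = (2×1.60×10^-19)(0.125)(4.96) / (1.15×10^6) = 1.73×10^-25 kg = 104 u.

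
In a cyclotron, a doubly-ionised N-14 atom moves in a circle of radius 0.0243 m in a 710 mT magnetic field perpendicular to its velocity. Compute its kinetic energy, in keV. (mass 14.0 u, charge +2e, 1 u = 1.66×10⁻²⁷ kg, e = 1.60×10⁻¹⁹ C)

v = qBr/m = (2×1.60×10^-19)(0.710)(0.0243) / (2.32×10^-26) = 2.38×10^5 m/s.
K = ½mv² = 0.5·(2.32×10^-26)·(2.38×10^5)² = 6.56×10^-16 J = 4.10 keV.

K ≈ 4.10 keV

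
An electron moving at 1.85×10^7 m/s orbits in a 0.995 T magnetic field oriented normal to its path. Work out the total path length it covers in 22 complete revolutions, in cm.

L ≈ 1.46 cm

r = mv/(qB) = 1.06×10^-4 m, so one revolution covers 2πr = 6.65×10^-4 m.
In 22 revolutions: L = 22·2πr = 0.0146 m.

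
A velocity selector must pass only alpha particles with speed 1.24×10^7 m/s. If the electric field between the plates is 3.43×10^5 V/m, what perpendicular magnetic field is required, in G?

qE = qvB ⇒ B = E/v = (3.43×10^5) / (1.24×10^7) = 0.0277 T.

B ≈ 277 G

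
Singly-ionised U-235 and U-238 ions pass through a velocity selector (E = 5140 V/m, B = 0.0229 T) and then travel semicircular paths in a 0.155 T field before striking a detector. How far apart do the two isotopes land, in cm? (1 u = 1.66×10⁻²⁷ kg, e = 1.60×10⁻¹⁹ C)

Δd ≈ 9.01 cm

Both emerge at v = E/B₁ = 2.24×10^5 m/s.
r = mv/(qB₂), so r₁ = 3.5306 m and r₂ = 3.5757 m, giving Δr = 0.0451 m.
After a semicircle each ion lands a diameter 2r from the entry slit, so the separation is 2Δr = 0.0901 m.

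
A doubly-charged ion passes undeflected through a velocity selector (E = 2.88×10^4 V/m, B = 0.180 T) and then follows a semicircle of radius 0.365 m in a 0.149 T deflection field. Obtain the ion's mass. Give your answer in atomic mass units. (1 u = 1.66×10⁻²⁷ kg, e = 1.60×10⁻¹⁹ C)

v = E/B₁ = 1.60×10^5 m/s.
From r = mv/(qB₂), m = qB₂r/v = (2×1.60×10^-19)(0.149)(0.365) / (1.60×10^5) = 1.09×10^-25 kg.
In atomic mass units: m = 1.09×10^-25 / 1.66×10^-27 = 65.5 u.

m ≈ 65.5 u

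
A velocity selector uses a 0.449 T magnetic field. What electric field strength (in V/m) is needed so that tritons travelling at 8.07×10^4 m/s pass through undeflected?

E ≈ 3.62×10^4 V/m

qE = qvB ⇒ E = vB = (8.07×10^4)(0.449) = 3.62×10^4 V/m.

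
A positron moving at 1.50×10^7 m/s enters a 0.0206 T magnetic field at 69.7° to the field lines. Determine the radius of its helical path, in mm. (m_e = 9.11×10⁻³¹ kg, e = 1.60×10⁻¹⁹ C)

Only the perpendicular component v⊥ = v sin69.7° = 1.41×10^7 m/s is bent by the field.
r = m v⊥ /(qB) = (9.11×10^-31)(1.41×10^7) / [(1×1.60×10^-19)(0.0206)] = 3.89×10^-3 m.

r ≈ 3.89 mm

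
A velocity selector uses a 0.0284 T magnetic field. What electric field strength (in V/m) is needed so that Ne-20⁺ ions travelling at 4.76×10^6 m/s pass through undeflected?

qE = qvB ⇒ E = vB = (4.76×10^6)(0.0284) = 1.35×10^5 V/m.

E ≈ 1.35×10^5 V/m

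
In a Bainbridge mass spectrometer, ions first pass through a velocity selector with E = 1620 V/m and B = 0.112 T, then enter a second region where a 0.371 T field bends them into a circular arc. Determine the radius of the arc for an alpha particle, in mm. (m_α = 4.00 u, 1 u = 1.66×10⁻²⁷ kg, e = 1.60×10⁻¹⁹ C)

r ≈ 0.809 mm

The selector passes v = E/B = 1620/0.112 = 1.45×10^4 m/s.
In the deflection region, r = mv/(qB₂) = (6.64×10^-27)(1.45×10^4) / [(2×1.60×10^-19)(0.371)] = 8.09×10^-4 m.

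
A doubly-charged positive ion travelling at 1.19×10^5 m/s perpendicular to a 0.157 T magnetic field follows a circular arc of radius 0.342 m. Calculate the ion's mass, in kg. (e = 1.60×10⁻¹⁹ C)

m ≈ 1.44×10^-25 kg

qvB = mv²/r ⇒ m = qBr/v.
m = (2×1.60×10^-19)(0.157)(0.342) / (1.19×10^5) = 1.44×10^-25 kg.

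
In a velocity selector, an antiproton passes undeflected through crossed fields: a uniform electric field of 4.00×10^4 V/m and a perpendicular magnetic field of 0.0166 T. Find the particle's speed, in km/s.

For zero net force, qE = qvB, so v = E/B.
v = (4.00×10^4) / (0.0166) = 2.41×10^6 m/s.

v ≈ 2410 km/s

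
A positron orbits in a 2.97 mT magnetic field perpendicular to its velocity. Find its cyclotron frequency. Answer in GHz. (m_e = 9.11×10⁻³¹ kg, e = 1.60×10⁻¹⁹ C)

f ≈ 0.0830 GHz

f = qB/(2πm) = (1×1.60×10^-19)(2.97×10^-3) / [2π(9.11×10^-31)] = 8.30×10^7 Hz.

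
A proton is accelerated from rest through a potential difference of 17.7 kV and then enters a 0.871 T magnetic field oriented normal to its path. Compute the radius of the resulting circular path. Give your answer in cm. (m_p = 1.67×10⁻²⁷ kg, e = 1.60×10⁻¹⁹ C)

r ≈ 2.21 cm

The kinetic energy gained is K = qV = (1×1.60×10^-19)(1.77×10^4) = 2.83×10^-15 J.
v = √(2K/m) = 1.84×10^6 m/s.
r = mv/(qB) = (1.67×10^-27)(1.84×10^6) / [(1×1.60×10^-19)(0.871)] = 0.0221 m.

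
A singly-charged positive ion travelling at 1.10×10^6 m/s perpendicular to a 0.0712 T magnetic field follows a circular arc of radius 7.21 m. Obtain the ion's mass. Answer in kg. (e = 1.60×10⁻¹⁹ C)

qvB = mv²/r ⇒ m = qBr/v.
m = (1×1.60×10^-19)(0.0712)(7.21) / (1.10×10^6) = 7.47×10^-26 kg.

m ≈ 7.47×10^-26 kg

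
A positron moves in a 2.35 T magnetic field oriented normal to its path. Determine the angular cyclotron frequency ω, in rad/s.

ω = qB/m = (1×1.60×10^-19)(2.35) / (9.11×10^-31) = 4.13×10^11 rad/s.

ω ≈ 4.13×10^11 rad/s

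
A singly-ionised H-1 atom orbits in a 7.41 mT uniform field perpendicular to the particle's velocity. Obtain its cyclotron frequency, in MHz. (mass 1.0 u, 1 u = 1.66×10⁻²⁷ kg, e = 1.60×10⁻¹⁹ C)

f ≈ 0.114 MHz

f = qB/(2πm) = (1×1.60×10^-19)(7.41×10^-3) / [2π(1.66×10^-27)] = 1.14×10^5 Hz.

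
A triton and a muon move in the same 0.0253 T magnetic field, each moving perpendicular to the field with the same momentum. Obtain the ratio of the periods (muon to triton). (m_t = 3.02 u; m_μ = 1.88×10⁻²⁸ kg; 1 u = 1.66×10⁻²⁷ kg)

ratio ≈ 0.0375

T = 2πm/(qB) is independent of speed, so T₂/T₁ = (m₂/q₂)/(m₁/q₁).
T_{muon}/T_{triton} = (1.88×10^-28/1e) / (5.01×10^-27/1e) = 0.0375.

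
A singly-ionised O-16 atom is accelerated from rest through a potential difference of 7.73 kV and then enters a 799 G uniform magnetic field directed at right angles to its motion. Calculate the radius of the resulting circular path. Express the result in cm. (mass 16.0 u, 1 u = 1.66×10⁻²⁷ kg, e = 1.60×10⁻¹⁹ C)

r ≈ 63.4 cm

The kinetic energy gained is K = qV = (1×1.60×10^-19)(7730) = 1.24×10^-15 J.
v = √(2K/m) = 3.05×10^5 m/s.
r = mv/(qB) = (2.66×10^-26)(3.05×10^5) / [(1×1.60×10^-19)(0.0799)] = 0.634 m.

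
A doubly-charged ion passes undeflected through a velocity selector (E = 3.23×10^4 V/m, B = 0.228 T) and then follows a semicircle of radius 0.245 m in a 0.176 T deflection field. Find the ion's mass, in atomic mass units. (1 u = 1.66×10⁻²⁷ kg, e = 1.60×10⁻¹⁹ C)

m ≈ 58.7 u

v = E/B₁ = 1.42×10^5 m/s.
From r = mv/(qB₂), m = qB₂r/v = (2×1.60×10^-19)(0.176)(0.245) / (1.42×10^5) = 9.74×10^-26 kg.
In atomic mass units: m = 9.74×10^-26 / 1.66×10^-27 = 58.7 u.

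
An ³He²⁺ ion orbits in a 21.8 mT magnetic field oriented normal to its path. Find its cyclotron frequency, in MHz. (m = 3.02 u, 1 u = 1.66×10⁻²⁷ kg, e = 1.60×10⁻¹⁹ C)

f = qB/(2πm) = (2×1.60×10^-19)(0.0218) / [2π(5.01×10^-27)] = 2.21×10^5 Hz.

f ≈ 0.221 MHz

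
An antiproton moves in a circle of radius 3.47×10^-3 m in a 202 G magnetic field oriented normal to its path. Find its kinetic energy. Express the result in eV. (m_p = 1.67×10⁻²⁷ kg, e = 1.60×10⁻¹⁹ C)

K ≈ 0.235 eV

v = qBr/m = (1×1.60×10^-19)(0.0202)(3.47×10^-3) / (1.67×10^-27) = 6720 m/s.
K = ½mv² = 0.5·(1.67×10^-27)·(6720)² = 3.77×10^-20 J = 0.235 eV.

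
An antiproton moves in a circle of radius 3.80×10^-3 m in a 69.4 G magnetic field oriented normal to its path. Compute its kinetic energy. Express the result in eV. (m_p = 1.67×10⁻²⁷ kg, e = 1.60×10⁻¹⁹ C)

v = qBr/m = (1×1.60×10^-19)(6.94×10^-3)(3.80×10^-3) / (1.67×10^-27) = 2530 m/s.
K = ½mv² = 0.5·(1.67×10^-27)·(2530)² = 5.33×10^-21 J = 0.0333 eV.

K ≈ 0.0333 eV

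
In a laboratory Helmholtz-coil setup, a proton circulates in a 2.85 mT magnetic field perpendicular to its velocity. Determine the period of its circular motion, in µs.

T ≈ 23.0 µs

The cyclotron period is independent of speed: T = 2πm/(qB).
T = 2π(1.67×10^-27) / [(1×1.60×10^-19)(2.85×10^-3)] = 2.30×10^-5 s.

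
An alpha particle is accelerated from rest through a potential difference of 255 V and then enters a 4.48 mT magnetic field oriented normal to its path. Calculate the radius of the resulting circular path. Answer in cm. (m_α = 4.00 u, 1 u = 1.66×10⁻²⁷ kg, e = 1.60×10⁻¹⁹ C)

The kinetic energy gained is K = qV = (2×1.60×10^-19)(255) = 8.16×10^-17 J.
v = √(2K/m) = 1.57×10^5 m/s.
r = mv/(qB) = (6.64×10^-27)(1.57×10^5) / [(2×1.60×10^-19)(4.48×10^-3)] = 0.726 m.

r ≈ 72.6 cm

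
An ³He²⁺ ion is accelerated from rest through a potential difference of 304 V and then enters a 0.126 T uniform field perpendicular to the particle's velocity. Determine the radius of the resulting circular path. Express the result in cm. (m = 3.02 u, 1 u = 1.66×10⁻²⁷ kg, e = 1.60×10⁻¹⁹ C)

The kinetic energy gained is K = qV = (2×1.60×10^-19)(304) = 9.73×10^-17 J.
v = √(2K/m) = 1.97×10^5 m/s.
r = mv/(qB) = (5.01×10^-27)(1.97×10^5) / [(2×1.60×10^-19)(0.126)] = 0.0245 m.

r ≈ 2.45 cm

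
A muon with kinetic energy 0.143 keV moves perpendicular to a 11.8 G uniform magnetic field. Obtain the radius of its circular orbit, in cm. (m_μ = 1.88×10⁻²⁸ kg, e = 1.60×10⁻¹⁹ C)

r ≈ 49.1 cm

Convert the energy: K = 0.143 keV = 2.29×10^-17 J.
v = √(2K/m) = √(2·2.29×10^-17/1.88×10^-28) = 4.93×10^5 m/s.
r = mv/(qB) = (1.88×10^-28)(4.93×10^5) / [(1×1.60×10^-19)(1.18×10^-3)] = 0.491 m.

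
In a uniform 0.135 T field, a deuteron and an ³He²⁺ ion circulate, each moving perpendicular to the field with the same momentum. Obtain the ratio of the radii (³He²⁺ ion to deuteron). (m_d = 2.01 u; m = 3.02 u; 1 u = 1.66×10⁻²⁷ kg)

ratio ≈ 0.500

r = p/(qB) ⇒ at equal p, r ∝ 1/q.
r_{³He²⁺ ion}/r_{deuteron} = 0.500.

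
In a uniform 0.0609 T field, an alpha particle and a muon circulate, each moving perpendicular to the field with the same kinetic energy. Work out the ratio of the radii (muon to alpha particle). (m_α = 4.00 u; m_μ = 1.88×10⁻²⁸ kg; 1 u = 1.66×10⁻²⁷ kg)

r = √(2mK)/(qB) ⇒ at equal K, r ∝ √m/q.
r_{muon}/r_{alpha particle} = 0.337.

ratio ≈ 0.337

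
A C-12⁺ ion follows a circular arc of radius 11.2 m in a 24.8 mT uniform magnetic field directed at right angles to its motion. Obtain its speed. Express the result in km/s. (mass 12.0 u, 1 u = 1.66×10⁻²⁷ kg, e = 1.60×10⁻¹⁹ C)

From qvB = mv²/r, v = qBr/m.
v = (1×1.60×10^-19)(0.0248)(11.2) / (1.99×10^-26) = 2.23×10^6 m/s.

v ≈ 2230 km/s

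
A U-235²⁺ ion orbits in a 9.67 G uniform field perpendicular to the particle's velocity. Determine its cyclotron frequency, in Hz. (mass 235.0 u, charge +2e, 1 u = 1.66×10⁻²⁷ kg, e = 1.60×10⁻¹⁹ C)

f = qB/(2πm) = (2×1.60×10^-19)(9.67×10^-4) / [2π(3.90×10^-25)] = 126 Hz.

f ≈ 126 Hz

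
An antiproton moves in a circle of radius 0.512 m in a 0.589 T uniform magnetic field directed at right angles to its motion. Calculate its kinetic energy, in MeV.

K ≈ 4.36 MeV

v = qBr/m = (1×1.60×10^-19)(0.589)(0.512) / (1.67×10^-27) = 2.89×10^7 m/s.
K = ½mv² = 0.5·(1.67×10^-27)·(2.89×10^7)² = 6.97×10^-13 J = 4.36 MeV.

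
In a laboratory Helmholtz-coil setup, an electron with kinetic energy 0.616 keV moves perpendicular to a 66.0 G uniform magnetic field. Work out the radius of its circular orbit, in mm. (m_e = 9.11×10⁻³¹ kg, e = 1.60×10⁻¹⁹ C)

r ≈ 12.7 mm

Convert the energy: K = 0.616 keV = 9.86×10^-17 J.
v = √(2K/m) = √(2·9.86×10^-17/9.11×10^-31) = 1.47×10^7 m/s.
r = mv/(qB) = (9.11×10^-31)(1.47×10^7) / [(1×1.60×10^-19)(6.60×10^-3)] = 0.0127 m.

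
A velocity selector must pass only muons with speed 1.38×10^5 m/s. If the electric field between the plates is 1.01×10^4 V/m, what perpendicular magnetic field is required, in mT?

qE = qvB ⇒ B = E/v = (1.01×10^4) / (1.38×10^5) = 0.0732 T.

B ≈ 73.2 mT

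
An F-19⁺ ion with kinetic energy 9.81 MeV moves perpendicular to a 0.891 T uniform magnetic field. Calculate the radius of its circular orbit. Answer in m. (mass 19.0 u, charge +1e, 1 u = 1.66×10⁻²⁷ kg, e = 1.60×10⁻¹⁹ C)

r ≈ 2.21 m

Convert the energy: K = 9.81 MeV = 1.57×10^-12 J.
v = √(2K/m) = √(2·1.57×10^-12/3.15×10^-26) = 9.98×10^6 m/s.
r = mv/(qB) = (3.15×10^-26)(9.98×10^6) / [(1×1.60×10^-19)(0.891)] = 2.21 m.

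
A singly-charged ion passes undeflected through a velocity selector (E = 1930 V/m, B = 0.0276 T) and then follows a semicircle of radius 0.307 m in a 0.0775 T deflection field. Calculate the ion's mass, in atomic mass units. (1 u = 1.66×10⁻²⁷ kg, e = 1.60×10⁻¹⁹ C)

m ≈ 32.8 u

v = E/B₁ = 6.99×10^4 m/s.
From r = mv/(qB₂), m = qB₂r/v = (1×1.60×10^-19)(0.0775)(0.307) / (6.99×10^4) = 5.44×10^-26 kg.
In atomic mass units: m = 5.44×10^-26 / 1.66×10^-27 = 32.8 u.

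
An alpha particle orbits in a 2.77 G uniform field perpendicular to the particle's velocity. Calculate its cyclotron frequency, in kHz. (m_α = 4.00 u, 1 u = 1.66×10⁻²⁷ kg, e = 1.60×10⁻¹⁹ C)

f ≈ 2.12 kHz

f = qB/(2πm) = (2×1.60×10^-19)(2.77×10^-4) / [2π(6.64×10^-27)] = 2120 Hz.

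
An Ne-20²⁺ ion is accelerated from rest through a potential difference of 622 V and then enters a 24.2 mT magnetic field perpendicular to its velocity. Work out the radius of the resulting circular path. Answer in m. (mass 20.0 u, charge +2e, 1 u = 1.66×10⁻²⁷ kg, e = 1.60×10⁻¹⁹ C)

r ≈ 0.469 m

The kinetic energy gained is K = qV = (2×1.60×10^-19)(622) = 1.99×10^-16 J.
v = √(2K/m) = 1.10×10^5 m/s.
r = mv/(qB) = (3.32×10^-26)(1.10×10^5) / [(2×1.60×10^-19)(0.0242)] = 0.469 m.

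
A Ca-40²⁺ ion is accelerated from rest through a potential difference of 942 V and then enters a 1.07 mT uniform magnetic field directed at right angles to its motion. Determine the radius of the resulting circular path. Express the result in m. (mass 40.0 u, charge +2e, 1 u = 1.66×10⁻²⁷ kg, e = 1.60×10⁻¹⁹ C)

The kinetic energy gained is K = qV = (2×1.60×10^-19)(942) = 3.01×10^-16 J.
v = √(2K/m) = 9.53×10^4 m/s.
r = mv/(qB) = (6.64×10^-26)(9.53×10^4) / [(2×1.60×10^-19)(1.07×10^-3)] = 18.5 m.

r ≈ 18.5 m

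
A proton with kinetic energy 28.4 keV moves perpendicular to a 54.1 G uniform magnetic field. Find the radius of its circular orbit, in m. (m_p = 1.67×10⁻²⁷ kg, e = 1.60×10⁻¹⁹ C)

Convert the energy: K = 28.4 keV = 4.54×10^-15 J.
v = √(2K/m) = √(2·4.54×10^-15/1.67×10^-27) = 2.33×10^6 m/s.
r = mv/(qB) = (1.67×10^-27)(2.33×10^6) / [(1×1.60×10^-19)(5.41×10^-3)] = 4.50 m.

r ≈ 4.50 m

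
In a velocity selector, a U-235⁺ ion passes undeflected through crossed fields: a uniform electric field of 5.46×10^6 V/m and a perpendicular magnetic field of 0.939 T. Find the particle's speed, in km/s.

v ≈ 5810 km/s

For zero net force, qE = qvB, so v = E/B.
v = (5.46×10^6) / (0.939) = 5.81×10^6 m/s.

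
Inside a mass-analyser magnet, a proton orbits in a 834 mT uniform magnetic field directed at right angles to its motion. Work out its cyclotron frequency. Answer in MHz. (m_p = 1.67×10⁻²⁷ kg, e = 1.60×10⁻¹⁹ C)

f = qB/(2πm) = (1×1.60×10^-19)(0.834) / [2π(1.67×10^-27)] = 1.27×10^7 Hz.

f ≈ 12.7 MHz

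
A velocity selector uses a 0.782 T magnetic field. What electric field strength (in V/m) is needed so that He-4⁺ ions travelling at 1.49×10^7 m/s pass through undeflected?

qE = qvB ⇒ E = vB = (1.49×10^7)(0.782) = 1.17×10^7 V/m.

E ≈ 1.17×10^7 V/m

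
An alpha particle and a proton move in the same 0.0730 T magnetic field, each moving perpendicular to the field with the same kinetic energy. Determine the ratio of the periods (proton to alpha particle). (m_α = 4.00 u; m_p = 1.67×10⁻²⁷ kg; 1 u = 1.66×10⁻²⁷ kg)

T = 2πm/(qB) is independent of speed, so T₂/T₁ = (m₂/q₂)/(m₁/q₁).
T_{proton}/T_{alpha particle} = (1.67×10^-27/1e) / (6.64×10^-27/2e) = 0.503.

ratio ≈ 0.503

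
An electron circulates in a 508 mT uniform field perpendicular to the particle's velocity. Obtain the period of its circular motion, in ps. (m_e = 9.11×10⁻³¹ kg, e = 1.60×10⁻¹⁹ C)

T ≈ 70.4 ps

The cyclotron period is independent of speed: T = 2πm/(qB).
T = 2π(9.11×10^-31) / [(1×1.60×10^-19)(0.508)] = 7.04×10^-11 s.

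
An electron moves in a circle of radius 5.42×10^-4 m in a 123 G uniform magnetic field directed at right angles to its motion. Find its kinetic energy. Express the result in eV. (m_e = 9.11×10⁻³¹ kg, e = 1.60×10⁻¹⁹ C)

K ≈ 3.90 eV

v = qBr/m = (1×1.60×10^-19)(0.0123)(5.42×10^-4) / (9.11×10^-31) = 1.17×10^6 m/s.
K = ½mv² = 0.5·(9.11×10^-31)·(1.17×10^6)² = 6.24×10^-19 J = 3.90 eV.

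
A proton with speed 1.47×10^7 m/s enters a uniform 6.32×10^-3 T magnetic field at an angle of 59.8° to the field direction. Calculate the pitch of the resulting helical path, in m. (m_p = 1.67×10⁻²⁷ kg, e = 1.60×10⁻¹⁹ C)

pitch ≈ 76.7 m

The velocity component along B is v∥ = v cos59.8° = 7.39×10^6 m/s.
The cyclotron period T = 2πm/(qB) = 1.04×10^-5 s is set by m, q, B alone.
Pitch = v∥·T = (7.39×10^6)(1.04×10^-5) = 76.7 m.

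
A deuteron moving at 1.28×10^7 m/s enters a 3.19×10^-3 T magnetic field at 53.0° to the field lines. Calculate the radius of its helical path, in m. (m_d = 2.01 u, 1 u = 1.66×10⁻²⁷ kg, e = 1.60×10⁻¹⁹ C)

Only the perpendicular component v⊥ = v sin53.0° = 1.02×10^7 m/s is bent by the field.
r = m v⊥ /(qB) = (3.34×10^-27)(1.02×10^7) / [(1×1.60×10^-19)(3.19×10^-3)] = 66.8 m.

r ≈ 66.8 m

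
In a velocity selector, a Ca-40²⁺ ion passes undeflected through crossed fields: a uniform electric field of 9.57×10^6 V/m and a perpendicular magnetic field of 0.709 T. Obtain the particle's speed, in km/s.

v ≈ 13500 km/s

For zero net force, qE = qvB, so v = E/B.
v = (9.57×10^6) / (0.709) = 1.35×10^7 m/s.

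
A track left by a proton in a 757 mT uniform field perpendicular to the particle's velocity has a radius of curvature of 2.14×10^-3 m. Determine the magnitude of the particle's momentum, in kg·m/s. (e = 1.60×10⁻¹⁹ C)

Since qvB = mv²/r, the momentum p = mv = qBr.
p = (1×1.60×10^-19)(0.757)(2.14×10^-3) = 2.59×10^-22 kg·m/s.

p ≈ 2.59×10^-22 kg·m/s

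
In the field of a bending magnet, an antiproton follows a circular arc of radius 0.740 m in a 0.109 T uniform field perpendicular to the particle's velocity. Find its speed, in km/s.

From qvB = mv²/r, v = qBr/m.
v = (1×1.60×10^-19)(0.109)(0.740) / (1.67×10^-27) = 7.73×10^6 m/s.

v ≈ 7730 km/s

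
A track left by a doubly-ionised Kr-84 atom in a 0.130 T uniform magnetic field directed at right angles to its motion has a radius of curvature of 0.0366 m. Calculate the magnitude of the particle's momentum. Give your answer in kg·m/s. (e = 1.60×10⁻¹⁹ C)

p ≈ 1.52×10^-21 kg·m/s

Since qvB = mv²/r, the momentum p = mv = qBr.
p = (2×1.60×10^-19)(0.130)(0.0366) = 1.52×10^-21 kg·m/s.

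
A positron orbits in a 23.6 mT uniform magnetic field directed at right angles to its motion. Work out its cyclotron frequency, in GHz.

f = qB/(2πm) = (1×1.60×10^-19)(0.0236) / [2π(9.11×10^-31)] = 6.60×10^8 Hz.

f ≈ 0.660 GHz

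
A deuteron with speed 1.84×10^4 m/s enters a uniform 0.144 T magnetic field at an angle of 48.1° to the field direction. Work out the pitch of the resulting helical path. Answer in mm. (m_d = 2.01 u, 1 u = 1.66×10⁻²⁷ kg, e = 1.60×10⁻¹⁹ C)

The velocity component along B is v∥ = v cos48.1° = 1.23×10^4 m/s.
The cyclotron period T = 2πm/(qB) = 9.10×10^-7 s is set by m, q, B alone.
Pitch = v∥·T = (1.23×10^4)(9.10×10^-7) = 0.0112 m.

pitch ≈ 11.2 mm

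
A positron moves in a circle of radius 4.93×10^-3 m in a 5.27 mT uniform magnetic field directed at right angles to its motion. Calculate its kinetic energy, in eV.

v = qBr/m = (1×1.60×10^-19)(5.27×10^-3)(4.93×10^-3) / (9.11×10^-31) = 4.56×10^6 m/s.
K = ½mv² = 0.5·(9.11×10^-31)·(4.56×10^6)² = 9.48×10^-18 J = 59.3 eV.

K ≈ 59.3 eV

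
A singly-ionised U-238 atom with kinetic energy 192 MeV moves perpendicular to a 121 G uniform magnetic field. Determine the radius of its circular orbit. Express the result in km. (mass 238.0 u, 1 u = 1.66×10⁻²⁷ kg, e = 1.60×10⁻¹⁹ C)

Convert the energy: K = 192 MeV = 3.07×10^-11 J.
v = √(2K/m) = √(2·3.07×10^-11/3.95×10^-25) = 1.25×10^7 m/s.
r = mv/(qB) = (3.95×10^-25)(1.25×10^7) / [(1×1.60×10^-19)(0.0121)] = 2540 m.

r ≈ 2.54 km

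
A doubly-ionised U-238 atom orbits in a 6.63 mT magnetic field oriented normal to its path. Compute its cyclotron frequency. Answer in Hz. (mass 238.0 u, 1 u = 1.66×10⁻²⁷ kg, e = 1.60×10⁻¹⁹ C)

f ≈ 855 Hz

f = qB/(2πm) = (2×1.60×10^-19)(6.63×10^-3) / [2π(3.95×10^-25)] = 855 Hz.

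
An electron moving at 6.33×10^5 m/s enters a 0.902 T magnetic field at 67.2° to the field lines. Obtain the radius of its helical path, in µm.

Only the perpendicular component v⊥ = v sin67.2° = 5.84×10^5 m/s is bent by the field.
r = m v⊥ /(qB) = (9.11×10^-31)(5.84×10^5) / [(1×1.60×10^-19)(0.902)] = 3.68×10^-6 m.

r ≈ 3.68 µm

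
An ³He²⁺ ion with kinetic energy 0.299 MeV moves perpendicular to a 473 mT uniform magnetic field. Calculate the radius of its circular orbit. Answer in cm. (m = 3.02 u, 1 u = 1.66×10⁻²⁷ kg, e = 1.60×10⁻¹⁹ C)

r ≈ 14.5 cm

Convert the energy: K = 0.299 MeV = 4.78×10^-14 J.
v = √(2K/m) = √(2·4.78×10^-14/5.01×10^-27) = 4.37×10^6 m/s.
r = mv/(qB) = (5.01×10^-27)(4.37×10^6) / [(2×1.60×10^-19)(0.473)] = 0.145 m.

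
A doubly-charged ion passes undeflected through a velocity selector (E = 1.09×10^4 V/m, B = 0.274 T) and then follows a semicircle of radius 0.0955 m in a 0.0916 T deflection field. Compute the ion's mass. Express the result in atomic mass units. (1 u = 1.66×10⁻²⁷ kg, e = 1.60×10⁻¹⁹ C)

v = E/B₁ = 3.98×10^4 m/s.
From r = mv/(qB₂), m = qB₂r/v = (2×1.60×10^-19)(0.0916)(0.0955) / (3.98×10^4) = 7.04×10^-26 kg.
In atomic mass units: m = 7.04×10^-26 / 1.66×10^-27 = 42.4 u.

m ≈ 42.4 u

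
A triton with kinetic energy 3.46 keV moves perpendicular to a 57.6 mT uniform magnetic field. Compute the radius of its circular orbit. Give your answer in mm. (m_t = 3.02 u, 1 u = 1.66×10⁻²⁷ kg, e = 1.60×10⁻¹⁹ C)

Convert the energy: K = 3.46 keV = 5.54×10^-16 J.
v = √(2K/m) = √(2·5.54×10^-16/5.01×10^-27) = 4.70×10^5 m/s.
r = mv/(qB) = (5.01×10^-27)(4.70×10^5) / [(1×1.60×10^-19)(0.0576)] = 0.256 m.

r ≈ 256 mm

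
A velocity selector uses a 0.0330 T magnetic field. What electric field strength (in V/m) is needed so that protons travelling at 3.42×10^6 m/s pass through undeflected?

qE = qvB ⇒ E = vB = (3.42×10^6)(0.0330) = 1.13×10^5 V/m.

E ≈ 1.13×10^5 V/m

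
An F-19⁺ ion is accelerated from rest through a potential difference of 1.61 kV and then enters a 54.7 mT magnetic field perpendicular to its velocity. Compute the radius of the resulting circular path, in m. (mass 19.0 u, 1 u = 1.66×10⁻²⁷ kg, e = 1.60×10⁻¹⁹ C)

The kinetic energy gained is K = qV = (1×1.60×10^-19)(1610) = 2.58×10^-16 J.
v = √(2K/m) = 1.28×10^5 m/s.
r = mv/(qB) = (3.15×10^-26)(1.28×10^5) / [(1×1.60×10^-19)(0.0547)] = 0.461 m.

r ≈ 0.461 m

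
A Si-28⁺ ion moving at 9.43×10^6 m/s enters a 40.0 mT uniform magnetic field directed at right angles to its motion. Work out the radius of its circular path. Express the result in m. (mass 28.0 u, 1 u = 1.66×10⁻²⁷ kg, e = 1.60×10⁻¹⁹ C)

r ≈ 68.5 m

The magnetic force provides the centripetal force: qvB = mv²/r, so r = mv/(qB).
r = (4.65×10^-26 kg)(9.43×10^6 m/s) / [(1×1.60×10^-19 C)(0.0400 T)] = 68.5 m.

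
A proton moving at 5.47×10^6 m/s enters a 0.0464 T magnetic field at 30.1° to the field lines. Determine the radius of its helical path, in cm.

r ≈ 61.7 cm

Only the perpendicular component v⊥ = v sin30.1° = 2.74×10^6 m/s is bent by the field.
r = m v⊥ /(qB) = (1.67×10^-27)(2.74×10^6) / [(1×1.60×10^-19)(0.0464)] = 0.617 m.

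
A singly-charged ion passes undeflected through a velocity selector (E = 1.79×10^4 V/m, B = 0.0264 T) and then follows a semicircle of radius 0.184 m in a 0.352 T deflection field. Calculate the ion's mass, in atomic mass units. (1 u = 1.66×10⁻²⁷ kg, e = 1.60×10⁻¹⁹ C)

m ≈ 9.21 u

v = E/B₁ = 6.78×10^5 m/s.
From r = mv/(qB₂), m = qB₂r/v = (1×1.60×10^-19)(0.352)(0.184) / (6.78×10^5) = 1.53×10^-26 kg.
In atomic mass units: m = 1.53×10^-26 / 1.66×10^-27 = 9.21 u.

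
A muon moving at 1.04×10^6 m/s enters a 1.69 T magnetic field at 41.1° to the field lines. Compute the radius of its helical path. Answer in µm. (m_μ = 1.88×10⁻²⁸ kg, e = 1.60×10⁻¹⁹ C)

r ≈ 475 µm

Only the perpendicular component v⊥ = v sin41.1° = 6.84×10^5 m/s is bent by the field.
r = m v⊥ /(qB) = (1.88×10^-28)(6.84×10^5) / [(1×1.60×10^-19)(1.69)] = 4.75×10^-4 m.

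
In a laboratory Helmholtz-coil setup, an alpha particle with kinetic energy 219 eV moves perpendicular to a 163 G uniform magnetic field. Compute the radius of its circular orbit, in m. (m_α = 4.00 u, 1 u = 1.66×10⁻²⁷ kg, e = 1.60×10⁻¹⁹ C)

Convert the energy: K = 219 eV = 3.50×10^-17 J.
v = √(2K/m) = √(2·3.50×10^-17/6.64×10^-27) = 1.03×10^5 m/s.
r = mv/(qB) = (6.64×10^-27)(1.03×10^5) / [(2×1.60×10^-19)(0.0163)] = 0.131 m.

r ≈ 0.131 m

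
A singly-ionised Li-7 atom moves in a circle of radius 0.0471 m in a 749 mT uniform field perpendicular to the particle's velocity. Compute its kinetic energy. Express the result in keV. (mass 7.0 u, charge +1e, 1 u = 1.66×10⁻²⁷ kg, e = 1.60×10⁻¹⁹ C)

v = qBr/m = (1×1.60×10^-19)(0.749)(0.0471) / (1.16×10^-26) = 4.86×10^5 m/s.
K = ½mv² = 0.5·(1.16×10^-26)·(4.86×10^5)² = 1.37×10^-15 J = 8.57 keV.

K ≈ 8.57 keV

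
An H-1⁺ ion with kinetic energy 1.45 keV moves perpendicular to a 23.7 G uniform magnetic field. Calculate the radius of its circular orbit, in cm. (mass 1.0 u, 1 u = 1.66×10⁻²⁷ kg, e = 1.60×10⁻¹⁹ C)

Convert the energy: K = 1.45 keV = 2.32×10^-16 J.
v = √(2K/m) = √(2·2.32×10^-16/1.66×10^-27) = 5.29×10^5 m/s.
r = mv/(qB) = (1.66×10^-27)(5.29×10^5) / [(1×1.60×10^-19)(2.37×10^-3)] = 2.31 m.

r ≈ 231 cm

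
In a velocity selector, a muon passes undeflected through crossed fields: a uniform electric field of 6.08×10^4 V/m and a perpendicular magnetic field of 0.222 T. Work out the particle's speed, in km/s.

v ≈ 274 km/s

For zero net force, qE = qvB, so v = E/B.
v = (6.08×10^4) / (0.222) = 2.74×10^5 m/s.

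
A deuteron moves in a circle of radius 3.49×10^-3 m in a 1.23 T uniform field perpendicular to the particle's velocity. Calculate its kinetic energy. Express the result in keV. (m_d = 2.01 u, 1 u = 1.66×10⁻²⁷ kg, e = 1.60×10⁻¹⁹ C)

K ≈ 0.442 keV

v = qBr/m = (1×1.60×10^-19)(1.23)(3.49×10^-3) / (3.34×10^-27) = 2.06×10^5 m/s.
K = ½mv² = 0.5·(3.34×10^-27)·(2.06×10^5)² = 7.07×10^-17 J = 0.442 keV.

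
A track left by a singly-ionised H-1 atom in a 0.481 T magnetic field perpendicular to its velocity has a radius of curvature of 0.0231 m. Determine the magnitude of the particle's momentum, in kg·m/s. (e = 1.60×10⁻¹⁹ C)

Since qvB = mv²/r, the momentum p = mv = qBr.
p = (1×1.60×10^-19)(0.481)(0.0231) = 1.78×10^-21 kg·m/s.

p ≈ 1.78×10^-21 kg·m/s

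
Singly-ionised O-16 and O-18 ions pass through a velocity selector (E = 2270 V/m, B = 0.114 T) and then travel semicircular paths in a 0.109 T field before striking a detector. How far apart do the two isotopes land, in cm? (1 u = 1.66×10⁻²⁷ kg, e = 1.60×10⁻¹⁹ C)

Δd ≈ 0.758 cm

Both emerge at v = E/B₁ = 1.99×10^4 m/s.
r = mv/(qB₂), so r₁ = 0.03033 m and r₂ = 0.03412 m, giving Δr = 3.79×10^-3 m.
After a semicircle each ion lands a diameter 2r from the entry slit, so the separation is 2Δr = 7.58×10^-3 m.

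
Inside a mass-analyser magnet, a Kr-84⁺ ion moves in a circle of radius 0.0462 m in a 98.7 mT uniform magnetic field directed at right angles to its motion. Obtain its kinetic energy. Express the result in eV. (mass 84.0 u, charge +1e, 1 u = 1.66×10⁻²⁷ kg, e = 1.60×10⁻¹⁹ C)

v = qBr/m = (1×1.60×10^-19)(0.0987)(0.0462) / (1.39×10^-25) = 5230 m/s.
K = ½mv² = 0.5·(1.39×10^-25)·(5230)² = 1.91×10^-18 J = 11.9 eV.

K ≈ 11.9 eV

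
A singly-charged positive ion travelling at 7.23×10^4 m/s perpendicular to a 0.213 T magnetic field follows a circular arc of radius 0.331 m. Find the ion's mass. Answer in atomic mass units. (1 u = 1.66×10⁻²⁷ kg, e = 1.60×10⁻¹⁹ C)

qvB = mv²/r ⇒ m = qBr/v.
m = (1×1.60×10^-19)(0.213)(0.331) / (7.23×10^4) = 1.56×10^-25 kg = 94.0 u.

m ≈ 94.0 u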